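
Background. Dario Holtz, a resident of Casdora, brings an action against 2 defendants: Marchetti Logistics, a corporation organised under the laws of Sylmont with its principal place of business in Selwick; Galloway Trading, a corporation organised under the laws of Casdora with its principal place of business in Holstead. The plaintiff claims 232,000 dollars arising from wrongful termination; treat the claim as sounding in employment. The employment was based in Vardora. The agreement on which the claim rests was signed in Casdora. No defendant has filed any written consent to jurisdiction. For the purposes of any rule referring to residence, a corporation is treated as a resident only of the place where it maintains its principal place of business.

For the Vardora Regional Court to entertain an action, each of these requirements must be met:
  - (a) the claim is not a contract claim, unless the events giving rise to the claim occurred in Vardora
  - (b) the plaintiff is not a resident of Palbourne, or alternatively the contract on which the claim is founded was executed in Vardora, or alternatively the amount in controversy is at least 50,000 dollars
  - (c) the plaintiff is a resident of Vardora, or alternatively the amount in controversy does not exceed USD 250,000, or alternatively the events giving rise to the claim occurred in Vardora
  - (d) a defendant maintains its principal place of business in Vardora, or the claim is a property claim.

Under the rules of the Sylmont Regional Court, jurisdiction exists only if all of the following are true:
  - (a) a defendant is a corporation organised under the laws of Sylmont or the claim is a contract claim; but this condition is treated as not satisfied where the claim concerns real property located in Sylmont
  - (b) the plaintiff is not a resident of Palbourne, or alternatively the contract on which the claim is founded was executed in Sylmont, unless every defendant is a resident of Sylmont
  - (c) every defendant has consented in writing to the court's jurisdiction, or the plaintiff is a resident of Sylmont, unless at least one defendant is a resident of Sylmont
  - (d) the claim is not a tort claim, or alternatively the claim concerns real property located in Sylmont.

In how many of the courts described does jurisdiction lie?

0

The Vardora Regional Court:
  (a) The claim is an employment claim, not a contract claim. Condition met.
  (b) The plaintiff resides in Casdora, which is not Palbourne, so this disjunct is met. Satisfied.
  (c) The amount in controversy is 232,000 dollars, within the USD 250,000 ceiling, so one alternative holds. Met.
  (d) The corporate defendant(s) have their principal place of business in Holstead, Selwick, not Vardora; the claim is an employment claim, not a property claim — no alternative holds. Not met.
  → At least one condition fails; no jurisdiction.
The Sylmont Regional Court:
  (a) Marchetti Logistics is organised under the laws of Sylmont, which satisfies one of the alternatives. The exception is not triggered, since the claim does not concern real property. Satisfied.
  (b) The plaintiff resides in Casdora, which is not Palbourne — that alternative is enough. Met.
  (c) No such written consent has been filed; the plaintiff resides in Casdora, not Sylmont — none of the alternatives is met. Nor does the 'unless' clause help: no defendant resides in Sylmont (they reside in Selwick, Holstead). Condition not met.
  (d) The claim is an employment claim, not a tort claim, so this disjunct is met. Satisfied.
  → The court lacks jurisdiction.
No court satisfies all of its conditions.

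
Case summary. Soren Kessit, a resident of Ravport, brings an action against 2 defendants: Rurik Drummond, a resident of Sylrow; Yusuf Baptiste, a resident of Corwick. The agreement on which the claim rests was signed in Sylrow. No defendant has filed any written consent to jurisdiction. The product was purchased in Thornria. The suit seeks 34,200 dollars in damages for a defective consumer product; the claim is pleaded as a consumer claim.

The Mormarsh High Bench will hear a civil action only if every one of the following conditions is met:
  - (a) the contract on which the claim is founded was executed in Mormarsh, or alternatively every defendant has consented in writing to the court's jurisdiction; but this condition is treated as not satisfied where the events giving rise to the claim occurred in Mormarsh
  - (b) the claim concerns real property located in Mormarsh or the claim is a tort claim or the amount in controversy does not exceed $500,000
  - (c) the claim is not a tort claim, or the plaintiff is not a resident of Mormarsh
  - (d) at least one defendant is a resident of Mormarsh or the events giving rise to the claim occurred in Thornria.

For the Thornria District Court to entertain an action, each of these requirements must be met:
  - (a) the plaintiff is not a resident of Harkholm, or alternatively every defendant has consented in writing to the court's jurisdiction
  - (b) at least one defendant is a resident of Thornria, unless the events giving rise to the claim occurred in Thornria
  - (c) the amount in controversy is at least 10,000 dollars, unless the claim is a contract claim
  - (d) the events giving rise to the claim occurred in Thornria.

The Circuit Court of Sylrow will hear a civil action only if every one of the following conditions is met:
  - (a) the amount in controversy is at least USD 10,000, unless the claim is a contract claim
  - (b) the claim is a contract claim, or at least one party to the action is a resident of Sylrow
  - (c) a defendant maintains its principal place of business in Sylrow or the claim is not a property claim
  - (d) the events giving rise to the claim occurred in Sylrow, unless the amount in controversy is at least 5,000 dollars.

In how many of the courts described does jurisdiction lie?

The Mormarsh High Bench:
  (a) The contract was executed in Sylrow, not Mormarsh; no such written consent has been filed — every alternative fails. Condition not met.
  (b) The amount in controversy is USD 34,200, within the 500,000 dollars ceiling, so one alternative holds. Satisfied.
  (c) The claim is a consumer claim, not a tort claim, which satisfies one of the alternatives. Satisfied.
  (d) The operative events occurred in Thornria, so one alternative holds. Condition met.
  → The court lacks jurisdiction.
The Thornria District Court:
  (a) The plaintiff resides in Ravport, which is not Harkholm, so one alternative holds. Satisfied.
  (b) No defendant resides in Thornria (they reside in Sylrow, Corwick). However, the operative events occurred in Thornria, so the 'unless' proviso supplies this condition. Satisfied.
  (c) The amount in controversy is USD 34,200, which meets the 10,000 dollars floor. Met.
  (d) The operative events occurred in Thornria. Condition met.
  → Jurisdiction lies.
The Circuit Court of Sylrow:
  (a) The amount in controversy is 34,200 dollars, which meets the $10,000 floor. Satisfied.
  (b) Rurik Drummond resides in Sylrow — that alternative is enough. Satisfied.
  (c) The claim is a consumer claim, not a property claim, which satisfies one of the alternatives. Condition met.
  (d) The operative events occurred in Thornria, not Sylrow. However, the amount in controversy is $34,200, which meets the $5,000 floor, so the 'unless' proviso supplies this condition. Met.
  → Jurisdiction lies.
Courts with jurisdiction: the Thornria District Court, the Circuit Court of Sylrow — 2 in total.

2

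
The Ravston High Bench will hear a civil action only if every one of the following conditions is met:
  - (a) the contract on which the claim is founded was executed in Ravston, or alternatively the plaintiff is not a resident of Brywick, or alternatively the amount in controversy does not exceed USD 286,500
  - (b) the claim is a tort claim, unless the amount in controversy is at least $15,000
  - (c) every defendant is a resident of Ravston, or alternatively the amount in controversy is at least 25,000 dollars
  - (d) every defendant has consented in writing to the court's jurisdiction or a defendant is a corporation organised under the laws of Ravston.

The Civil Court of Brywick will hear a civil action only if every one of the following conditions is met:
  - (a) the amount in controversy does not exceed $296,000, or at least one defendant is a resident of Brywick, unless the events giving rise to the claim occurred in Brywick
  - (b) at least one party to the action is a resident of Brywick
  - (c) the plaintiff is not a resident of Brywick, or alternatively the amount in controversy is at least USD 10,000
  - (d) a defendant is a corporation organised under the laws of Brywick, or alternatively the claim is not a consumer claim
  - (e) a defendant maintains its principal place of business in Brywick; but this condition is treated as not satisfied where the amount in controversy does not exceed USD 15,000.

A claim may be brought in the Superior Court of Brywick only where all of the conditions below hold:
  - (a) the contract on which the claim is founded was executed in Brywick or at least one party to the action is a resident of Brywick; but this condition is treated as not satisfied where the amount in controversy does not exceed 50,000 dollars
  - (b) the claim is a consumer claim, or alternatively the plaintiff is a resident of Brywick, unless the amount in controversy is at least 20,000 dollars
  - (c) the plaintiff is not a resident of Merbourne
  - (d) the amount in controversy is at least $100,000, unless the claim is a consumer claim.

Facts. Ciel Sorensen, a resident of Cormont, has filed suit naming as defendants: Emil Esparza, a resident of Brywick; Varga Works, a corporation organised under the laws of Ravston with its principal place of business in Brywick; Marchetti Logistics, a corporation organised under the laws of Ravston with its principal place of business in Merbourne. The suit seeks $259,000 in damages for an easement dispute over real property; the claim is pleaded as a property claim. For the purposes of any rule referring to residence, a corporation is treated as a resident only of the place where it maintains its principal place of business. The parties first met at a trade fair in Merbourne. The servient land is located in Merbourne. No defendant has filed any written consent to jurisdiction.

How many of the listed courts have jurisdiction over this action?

The Ravston High Bench:
  (a) The plaintiff resides in Cormont, which is not Brywick, so this disjunct is met. Met.
  (b) The claim is a property claim, not a tort claim. However, the amount in controversy is 259,000 dollars, which meets the USD 15,000 floor, so the 'unless' proviso supplies this condition. Satisfied.
  (c) The amount in controversy is 259,000 dollars, which meets the 25,000 dollars floor — that alternative is enough. Satisfied.
  (d) Varga Works is organised under the laws of Ravston — that alternative is enough. Met.
  → The court has jurisdiction.
The Civil Court of Brywick:
  (a) The amount in controversy is $259,000, within the $296,000 ceiling, so this disjunct is met. Condition met.
  (b) Emil Esparza resides in Brywick. Condition met.
  (c) The plaintiff resides in Cormont, which is not Brywick, which satisfies one of the alternatives. Condition met.
  (d) The claim is a property claim, not a consumer claim, so this disjunct is met. Condition met.
  (e) Varga Works has its principal place of business in Brywick. The exception is not triggered, since the amount in controversy is USD 259,000, above the 15,000 dollars ceiling. Met.
  → Jurisdiction lies.
The Superior Court of Brywick:
  (a) Emil Esparza resides in Brywick, so one alternative holds. And the carve-out is inapplicable — the amount in controversy is USD 259,000, above the USD 50,000 ceiling. Condition met.
  (b) The claim is a property claim, not a consumer claim; the plaintiff resides in Cormont, not Brywick — no alternative holds. However, the amount in controversy is USD 259,000, which meets the 20,000 dollars floor, so the 'unless' proviso supplies this condition. Condition met.
  (c) The plaintiff resides in Cormont, which is not Merbourne. Satisfied.
  (d) The amount in controversy is 259,000 dollars, which meets the 100,000 dollars floor. Condition met.
  → The court has jurisdiction.
Courts with jurisdiction: the Ravston High Bench, the Civil Court of Brywick, the Superior Court of Brywick — 3 in total.

3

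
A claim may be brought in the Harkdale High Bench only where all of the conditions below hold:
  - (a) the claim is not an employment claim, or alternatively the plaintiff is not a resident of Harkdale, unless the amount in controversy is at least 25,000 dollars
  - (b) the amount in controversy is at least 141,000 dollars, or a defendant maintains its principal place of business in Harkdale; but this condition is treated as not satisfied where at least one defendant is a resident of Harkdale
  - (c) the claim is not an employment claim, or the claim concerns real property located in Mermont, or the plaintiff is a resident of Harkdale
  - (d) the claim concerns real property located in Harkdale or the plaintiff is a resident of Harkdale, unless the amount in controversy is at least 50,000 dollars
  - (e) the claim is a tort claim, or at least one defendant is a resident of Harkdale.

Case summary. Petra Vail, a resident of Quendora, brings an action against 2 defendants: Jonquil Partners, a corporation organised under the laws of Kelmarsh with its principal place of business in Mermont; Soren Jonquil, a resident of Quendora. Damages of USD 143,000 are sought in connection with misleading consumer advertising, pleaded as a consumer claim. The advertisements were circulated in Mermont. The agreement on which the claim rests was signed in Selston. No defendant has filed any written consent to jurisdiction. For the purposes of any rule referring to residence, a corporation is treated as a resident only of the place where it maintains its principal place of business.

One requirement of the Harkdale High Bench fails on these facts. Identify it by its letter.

(e)

The Harkdale High Bench:
  (a) The claim is a consumer claim, not an employment claim — that alternative is enough. Satisfied.
  (b) The amount in controversy is USD 143,000, which meets the $141,000 floor, which satisfies one of the alternatives. The exception is not triggered, since no defendant resides in Harkdale (they reside in Mermont, Quendora). Met.
  (c) The claim is a consumer claim, not an employment claim, so one alternative holds. Met.
  (d) The claim does not concern real property; the plaintiff resides in Quendora, not Harkdale — none of the alternatives is met. The proviso rescues it, though: the amount in controversy is 143,000 dollars, which meets the $50,000 floor. Met.
  (e) The claim is a consumer claim, not a tort claim; no defendant resides in Harkdale (they reside in Mermont, Quendora) — none of the alternatives is met. Fails.
Only condition (e) fails.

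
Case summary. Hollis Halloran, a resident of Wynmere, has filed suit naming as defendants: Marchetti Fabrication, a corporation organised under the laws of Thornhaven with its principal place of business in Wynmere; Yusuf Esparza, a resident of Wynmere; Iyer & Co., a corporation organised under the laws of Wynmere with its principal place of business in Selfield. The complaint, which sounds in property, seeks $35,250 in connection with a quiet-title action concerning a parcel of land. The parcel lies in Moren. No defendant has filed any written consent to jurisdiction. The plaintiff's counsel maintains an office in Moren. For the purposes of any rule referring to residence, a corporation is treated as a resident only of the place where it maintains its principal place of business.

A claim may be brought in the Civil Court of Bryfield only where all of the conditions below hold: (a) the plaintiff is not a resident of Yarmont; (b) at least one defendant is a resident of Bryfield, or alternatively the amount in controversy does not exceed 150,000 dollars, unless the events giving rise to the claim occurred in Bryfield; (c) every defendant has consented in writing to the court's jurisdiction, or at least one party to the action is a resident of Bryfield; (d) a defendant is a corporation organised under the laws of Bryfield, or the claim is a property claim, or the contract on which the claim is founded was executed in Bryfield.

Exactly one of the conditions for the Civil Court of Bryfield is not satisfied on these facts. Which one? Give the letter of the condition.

The Civil Court of Bryfield:
  (a) The plaintiff resides in Wynmere, which is not Yarmont. Satisfied.
  (b) The amount in controversy is USD 35,250, within the 150,000 dollars ceiling, so this disjunct is met. Met.
  (c) No such written consent has been filed; no party resides in Bryfield — no alternative holds. Not met.
  (d) The claim is a property claim, which satisfies one of the alternatives. Met.
Only condition (c) fails.

(c)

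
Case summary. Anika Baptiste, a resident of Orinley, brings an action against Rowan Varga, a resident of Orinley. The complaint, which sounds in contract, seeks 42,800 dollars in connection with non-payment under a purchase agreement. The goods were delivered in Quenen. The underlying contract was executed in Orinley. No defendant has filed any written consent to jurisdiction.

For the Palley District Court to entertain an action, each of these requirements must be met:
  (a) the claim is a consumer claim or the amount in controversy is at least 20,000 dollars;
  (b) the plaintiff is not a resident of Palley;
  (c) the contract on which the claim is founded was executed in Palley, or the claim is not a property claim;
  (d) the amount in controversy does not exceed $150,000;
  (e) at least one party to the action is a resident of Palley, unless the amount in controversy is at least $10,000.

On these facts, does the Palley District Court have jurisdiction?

The Palley District Court:
  (a) The amount in controversy is USD 42,800, which meets the USD 20,000 floor — that alternative is enough. Condition met.
  (b) The plaintiff resides in Orinley, which is not Palley. Satisfied.
  (c) The claim is a contract claim, not a property claim, so one alternative holds. Satisfied.
  (d) The amount in controversy is 42,800 dollars, within the $150,000 ceiling. Satisfied.
  (e) No party resides in Palley. But the amount in controversy is USD 42,800, which meets the $10,000 floor, and the 'unless' clause therefore excuses the requirement. Met.
  → Every requirement is satisfied — jurisdiction.

Yes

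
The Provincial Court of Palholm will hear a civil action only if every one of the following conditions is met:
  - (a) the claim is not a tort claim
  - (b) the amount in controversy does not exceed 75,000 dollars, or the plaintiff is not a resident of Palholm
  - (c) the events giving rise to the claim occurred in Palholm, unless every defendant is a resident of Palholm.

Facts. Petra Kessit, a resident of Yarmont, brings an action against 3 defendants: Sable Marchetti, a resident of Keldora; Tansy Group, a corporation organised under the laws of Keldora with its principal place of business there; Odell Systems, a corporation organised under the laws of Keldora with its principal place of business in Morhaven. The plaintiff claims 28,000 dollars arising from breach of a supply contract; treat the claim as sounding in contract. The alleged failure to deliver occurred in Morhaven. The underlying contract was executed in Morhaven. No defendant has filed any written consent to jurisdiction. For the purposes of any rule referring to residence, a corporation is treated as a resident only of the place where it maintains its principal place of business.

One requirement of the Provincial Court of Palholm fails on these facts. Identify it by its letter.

The Provincial Court of Palholm:
  (a) The claim is a contract claim, not a tort claim. Met.
  (b) The amount in controversy is 28,000 dollars, within the 75,000 dollars ceiling, so one alternative holds. Satisfied.
  (c) The operative events occurred in Morhaven, not Palholm. Nor does the 'unless' clause help: the defendants reside as follows — Sable Marchetti in Keldora, Tansy Group in Keldora, Odell Systems in Morhaven — not all in Palholm. Fails.
Only condition (c) fails.

(c)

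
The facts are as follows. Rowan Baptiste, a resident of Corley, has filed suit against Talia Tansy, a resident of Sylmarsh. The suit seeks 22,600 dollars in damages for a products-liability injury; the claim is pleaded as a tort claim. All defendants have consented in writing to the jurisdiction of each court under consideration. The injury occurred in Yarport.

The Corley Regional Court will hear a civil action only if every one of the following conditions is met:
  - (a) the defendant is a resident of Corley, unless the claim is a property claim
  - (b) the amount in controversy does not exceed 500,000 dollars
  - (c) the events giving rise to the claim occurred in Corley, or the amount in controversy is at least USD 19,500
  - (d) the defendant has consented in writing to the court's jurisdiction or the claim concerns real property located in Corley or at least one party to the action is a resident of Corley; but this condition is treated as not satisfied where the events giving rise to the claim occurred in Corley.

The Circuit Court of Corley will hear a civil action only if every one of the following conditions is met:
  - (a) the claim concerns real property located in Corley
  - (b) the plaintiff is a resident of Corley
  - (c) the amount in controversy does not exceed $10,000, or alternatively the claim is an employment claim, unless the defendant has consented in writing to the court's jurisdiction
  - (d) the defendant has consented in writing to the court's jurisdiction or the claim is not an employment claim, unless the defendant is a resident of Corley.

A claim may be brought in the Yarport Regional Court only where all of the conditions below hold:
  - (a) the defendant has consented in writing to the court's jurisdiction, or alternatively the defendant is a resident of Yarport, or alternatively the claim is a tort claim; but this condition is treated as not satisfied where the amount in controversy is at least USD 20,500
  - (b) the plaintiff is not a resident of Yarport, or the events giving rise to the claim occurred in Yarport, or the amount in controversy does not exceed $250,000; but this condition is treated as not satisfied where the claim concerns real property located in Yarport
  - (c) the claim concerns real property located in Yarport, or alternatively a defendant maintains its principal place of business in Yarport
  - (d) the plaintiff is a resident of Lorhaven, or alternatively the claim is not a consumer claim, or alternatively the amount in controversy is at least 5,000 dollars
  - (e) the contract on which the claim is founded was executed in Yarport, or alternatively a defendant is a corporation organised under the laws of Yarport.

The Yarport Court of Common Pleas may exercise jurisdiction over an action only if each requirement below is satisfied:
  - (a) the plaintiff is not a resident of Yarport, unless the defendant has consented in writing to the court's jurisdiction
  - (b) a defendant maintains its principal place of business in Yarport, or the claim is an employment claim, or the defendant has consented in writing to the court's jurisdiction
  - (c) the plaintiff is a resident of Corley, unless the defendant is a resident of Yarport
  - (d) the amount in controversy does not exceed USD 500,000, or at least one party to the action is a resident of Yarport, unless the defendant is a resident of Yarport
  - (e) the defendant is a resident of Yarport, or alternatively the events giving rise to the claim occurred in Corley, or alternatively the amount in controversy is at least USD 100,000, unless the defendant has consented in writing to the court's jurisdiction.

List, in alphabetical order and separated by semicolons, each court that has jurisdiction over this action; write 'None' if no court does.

the Yarport Court of Common Pleas

The Corley Regional Court:
  (a) The defendant resides in Sylmarsh, not Corley. And the claim is a tort claim, not a property claim, so the proviso does not save it. Condition not met.
  (b) The amount in controversy is 22,600 dollars, within the $500,000 ceiling. Condition met.
  (c) The amount in controversy is 22,600 dollars, which meets the 19,500 dollars floor, so this disjunct is met. Satisfied.
  (d) Every defendant has filed written consent, so one alternative holds. The exception is not triggered, since the operative events occurred in Yarport, not Corley. Condition met.
  → At least one condition fails; no jurisdiction.
The Circuit Court of Corley:
  (a) The claim does not concern real property. Condition not met.
  (b) The plaintiff resides in Corley. Satisfied.
  (c) The amount in controversy is $22,600, above the USD 10,000 ceiling; the claim is a tort claim, not an employment claim — no alternative holds. The proviso rescues it, though: every defendant has filed written consent. Satisfied.
  (d) Every defendant has filed written consent — that alternative is enough. Met.
  → No jurisdiction.
The Yarport Regional Court:
  (a) Every defendant has filed written consent, so this disjunct is met. But the carve-out bites: the amount in controversy is $22,600, which meets the USD 20,500 floor. Not met.
  (b) The plaintiff resides in Corley, which is not Yarport — that alternative is enough. The carve-out does not apply: the claim does not concern real property. Condition met.
  (c) The claim does not concern real property; no defendant is a corporation — none of the alternatives is met. Not satisfied.
  (d) The claim is a tort claim, not a consumer claim, so one alternative holds. Satisfied.
  (e) No contract (and hence no place of execution) is alleged; no defendant is a corporation — every alternative fails. Condition not met.
  → The court lacks jurisdiction.
The Yarport Court of Common Pleas:
  (a) The plaintiff resides in Corley, which is not Yarport. Met.
  (b) Every defendant has filed written consent, which satisfies one of the alternatives. Satisfied.
  (c) The plaintiff resides in Corley. Met.
  (d) The amount in controversy is $22,600, within the 500,000 dollars ceiling — that alternative is enough. Satisfied.
  (e) The defendant resides in Sylmarsh, not Yarport; the operative events occurred in Yarport, not Corley; the amount in controversy is $22,600, below the USD 100,000 floor — no alternative holds. But every defendant has filed written consent, and the 'unless' clause therefore excuses the requirement. Satisfied.
  → Every requirement is satisfied — jurisdiction.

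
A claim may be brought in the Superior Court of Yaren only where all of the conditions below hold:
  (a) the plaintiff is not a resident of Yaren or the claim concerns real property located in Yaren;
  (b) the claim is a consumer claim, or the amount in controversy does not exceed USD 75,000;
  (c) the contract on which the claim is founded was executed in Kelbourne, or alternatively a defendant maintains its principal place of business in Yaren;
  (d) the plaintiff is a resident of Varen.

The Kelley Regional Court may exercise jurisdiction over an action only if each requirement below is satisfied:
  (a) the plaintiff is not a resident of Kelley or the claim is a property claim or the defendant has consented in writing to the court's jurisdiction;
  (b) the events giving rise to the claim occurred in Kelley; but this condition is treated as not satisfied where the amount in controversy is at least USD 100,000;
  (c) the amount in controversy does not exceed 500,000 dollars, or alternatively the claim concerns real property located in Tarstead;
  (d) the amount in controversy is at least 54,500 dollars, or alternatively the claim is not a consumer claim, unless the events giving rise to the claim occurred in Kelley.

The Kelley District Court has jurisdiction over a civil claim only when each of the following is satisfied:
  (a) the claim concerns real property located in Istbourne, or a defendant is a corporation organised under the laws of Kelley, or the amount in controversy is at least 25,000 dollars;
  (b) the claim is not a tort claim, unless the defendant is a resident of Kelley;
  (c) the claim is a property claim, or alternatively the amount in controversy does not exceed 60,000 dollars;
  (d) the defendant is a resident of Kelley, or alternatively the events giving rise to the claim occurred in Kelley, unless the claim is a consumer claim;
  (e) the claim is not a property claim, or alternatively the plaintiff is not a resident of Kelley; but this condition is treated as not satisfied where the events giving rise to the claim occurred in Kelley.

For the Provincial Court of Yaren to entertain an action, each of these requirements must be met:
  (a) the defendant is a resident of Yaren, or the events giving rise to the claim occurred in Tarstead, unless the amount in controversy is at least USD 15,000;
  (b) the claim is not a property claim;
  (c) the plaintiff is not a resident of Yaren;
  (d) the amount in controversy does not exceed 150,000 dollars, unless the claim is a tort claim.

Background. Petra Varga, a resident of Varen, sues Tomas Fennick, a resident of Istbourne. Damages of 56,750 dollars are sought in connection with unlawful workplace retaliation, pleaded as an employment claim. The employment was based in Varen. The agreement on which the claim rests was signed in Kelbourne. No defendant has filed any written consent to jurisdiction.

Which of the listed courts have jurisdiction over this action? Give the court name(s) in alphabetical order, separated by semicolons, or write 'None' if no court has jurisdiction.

the Provincial Court of Yaren; the Superior Court of Yaren

The Superior Court of Yaren:
  (a) The plaintiff resides in Varen, which is not Yaren, which satisfies one of the alternatives. Condition met.
  (b) The amount in controversy is 56,750 dollars, within the USD 75,000 ceiling, so one alternative holds. Satisfied.
  (c) The contract was executed in Kelbourne, which satisfies one of the alternatives. Satisfied.
  (d) The plaintiff resides in Varen. Satisfied.
  → The court has jurisdiction.
The Kelley Regional Court:
  (a) The plaintiff resides in Varen, which is not Kelley, so this disjunct is met. Met.
  (b) The operative events occurred in Varen, not Kelley. Condition not met.
  (c) The amount in controversy is $56,750, within the 500,000 dollars ceiling, so this disjunct is met. Satisfied.
  (d) The amount in controversy is 56,750 dollars, which meets the $54,500 floor — that alternative is enough. Condition met.
  → The court lacks jurisdiction.
The Kelley District Court:
  (a) The amount in controversy is $56,750, which meets the USD 25,000 floor, which satisfies one of the alternatives. Condition met.
  (b) The claim is an employment claim, not a tort claim. Met.
  (c) The amount in controversy is $56,750, within the USD 60,000 ceiling — that alternative is enough. Condition met.
  (d) The defendant resides in Istbourne, not Kelley; the operative events occurred in Varen, not Kelley — every alternative fails. And the claim is an employment claim, not a consumer claim, so the proviso does not save it. Not satisfied.
  (e) The claim is an employment claim, not a property claim, so one alternative holds. And the carve-out is inapplicable — the operative events occurred in Varen, not Kelley. Satisfied.
  → At least one condition fails; no jurisdiction.
The Provincial Court of Yaren:
  (a) The defendant resides in Istbourne, not Yaren; the operative events occurred in Varen, not Tarstead — every alternative fails. But the amount in controversy is 56,750 dollars, which meets the $15,000 floor, and the 'unless' clause therefore excuses the requirement. Met.
  (b) The claim is an employment claim, not a property claim. Condition met.
  (c) The plaintiff resides in Varen, which is not Yaren. Condition met.
  (d) The amount in controversy is $56,750, within the $150,000 ceiling. Satisfied.
  → The court has jurisdiction.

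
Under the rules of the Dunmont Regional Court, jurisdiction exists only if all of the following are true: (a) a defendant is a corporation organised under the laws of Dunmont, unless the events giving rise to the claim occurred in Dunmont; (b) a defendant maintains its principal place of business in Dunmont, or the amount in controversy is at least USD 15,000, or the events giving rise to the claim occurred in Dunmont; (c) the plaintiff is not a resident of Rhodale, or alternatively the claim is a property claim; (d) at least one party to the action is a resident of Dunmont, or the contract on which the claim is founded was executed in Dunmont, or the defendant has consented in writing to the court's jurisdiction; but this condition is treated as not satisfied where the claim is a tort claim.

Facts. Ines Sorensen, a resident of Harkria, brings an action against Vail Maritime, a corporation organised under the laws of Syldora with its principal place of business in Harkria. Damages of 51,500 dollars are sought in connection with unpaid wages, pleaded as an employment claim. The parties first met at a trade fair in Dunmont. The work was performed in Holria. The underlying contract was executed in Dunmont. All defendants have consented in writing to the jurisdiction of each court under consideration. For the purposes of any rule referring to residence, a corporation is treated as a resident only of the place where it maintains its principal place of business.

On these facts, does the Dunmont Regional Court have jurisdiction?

No

The Dunmont Regional Court:
  (a) The corporate defendant(s) are organised in Syldora, not Dunmont. The proviso offers no rescue either, since the operative events occurred in Holria, not Dunmont. Not satisfied.
  (b) The amount in controversy is 51,500 dollars, which meets the 15,000 dollars floor, which satisfies one of the alternatives. Satisfied.
  (c) The plaintiff resides in Harkria, which is not Rhodale — that alternative is enough. Condition met.
  (d) The contract was executed in Dunmont, which satisfies one of the alternatives. And the carve-out is inapplicable — the claim is an employment claim, not a tort claim. Met.
  → At least one condition fails; no jurisdiction.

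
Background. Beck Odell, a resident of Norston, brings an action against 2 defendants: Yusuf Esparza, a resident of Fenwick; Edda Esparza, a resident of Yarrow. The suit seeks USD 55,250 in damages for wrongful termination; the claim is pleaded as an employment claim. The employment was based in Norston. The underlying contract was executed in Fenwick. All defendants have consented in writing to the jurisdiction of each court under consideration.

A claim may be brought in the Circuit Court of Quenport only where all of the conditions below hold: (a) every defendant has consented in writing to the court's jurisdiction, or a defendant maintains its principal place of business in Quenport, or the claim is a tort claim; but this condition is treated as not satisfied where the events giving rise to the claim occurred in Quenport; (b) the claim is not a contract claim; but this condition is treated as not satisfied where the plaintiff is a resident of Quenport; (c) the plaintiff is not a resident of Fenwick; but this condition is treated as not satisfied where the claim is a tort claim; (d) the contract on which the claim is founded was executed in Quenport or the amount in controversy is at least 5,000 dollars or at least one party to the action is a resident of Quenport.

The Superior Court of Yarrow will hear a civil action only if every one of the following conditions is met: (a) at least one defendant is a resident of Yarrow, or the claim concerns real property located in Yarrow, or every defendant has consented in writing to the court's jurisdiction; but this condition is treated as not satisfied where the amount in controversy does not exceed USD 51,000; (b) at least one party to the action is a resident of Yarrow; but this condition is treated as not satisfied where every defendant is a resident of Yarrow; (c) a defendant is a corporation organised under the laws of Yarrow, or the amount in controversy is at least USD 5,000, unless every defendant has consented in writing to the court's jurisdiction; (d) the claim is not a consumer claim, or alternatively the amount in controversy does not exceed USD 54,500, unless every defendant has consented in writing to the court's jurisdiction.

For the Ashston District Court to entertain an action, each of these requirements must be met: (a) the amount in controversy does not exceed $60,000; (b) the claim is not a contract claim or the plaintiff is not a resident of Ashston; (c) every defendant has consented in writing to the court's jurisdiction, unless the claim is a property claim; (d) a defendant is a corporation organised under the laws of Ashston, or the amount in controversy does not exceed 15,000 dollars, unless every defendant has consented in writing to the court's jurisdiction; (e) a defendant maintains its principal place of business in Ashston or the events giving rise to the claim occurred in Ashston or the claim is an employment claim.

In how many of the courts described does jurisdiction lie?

3

The Circuit Court of Quenport:
  (a) Every defendant has filed written consent, which satisfies one of the alternatives. The carve-out does not apply: the operative events occurred in Norston, not Quenport. Met.
  (b) The claim is an employment claim, not a contract claim. The carve-out does not apply: the plaintiff resides in Norston, not Quenport. Condition met.
  (c) The plaintiff resides in Norston, which is not Fenwick. And the carve-out is inapplicable — the claim is an employment claim, not a tort claim. Met.
  (d) The amount in controversy is USD 55,250, which meets the USD 5,000 floor — that alternative is enough. Satisfied.
  → The court has jurisdiction.
The Superior Court of Yarrow:
  (a) Edda Esparza resides in Yarrow — that alternative is enough. The exception is not triggered, since the amount in controversy is 55,250 dollars, above the 51,000 dollars ceiling. Satisfied.
  (b) Edda Esparza resides in Yarrow. The exception is not triggered, since the defendants reside as follows — Yusuf Esparza in Fenwick, Edda Esparza in Yarrow — not all in Yarrow. Met.
  (c) The amount in controversy is $55,250, which meets the USD 5,000 floor, so one alternative holds. Met.
  (d) The claim is an employment claim, not a consumer claim, so this disjunct is met. Satisfied.
  → All conditions met; jurisdiction exists.
The Ashston District Court:
  (a) The amount in controversy is USD 55,250, within the USD 60,000 ceiling. Condition met.
  (b) The claim is an employment claim, not a contract claim, so one alternative holds. Condition met.
  (c) Every defendant has filed written consent. Met.
  (d) No defendant is a corporation; the amount in controversy is 55,250 dollars, above the $15,000 ceiling — none of the alternatives is met. However, every defendant has filed written consent, so the 'unless' proviso supplies this condition. Met.
  (e) The claim is an employment claim, so this disjunct is met. Met.
  → Jurisdiction lies.
Courts with jurisdiction: the Circuit Court of Quenport, the Superior Court of Yarrow, the Ashston District Court — 3 in total.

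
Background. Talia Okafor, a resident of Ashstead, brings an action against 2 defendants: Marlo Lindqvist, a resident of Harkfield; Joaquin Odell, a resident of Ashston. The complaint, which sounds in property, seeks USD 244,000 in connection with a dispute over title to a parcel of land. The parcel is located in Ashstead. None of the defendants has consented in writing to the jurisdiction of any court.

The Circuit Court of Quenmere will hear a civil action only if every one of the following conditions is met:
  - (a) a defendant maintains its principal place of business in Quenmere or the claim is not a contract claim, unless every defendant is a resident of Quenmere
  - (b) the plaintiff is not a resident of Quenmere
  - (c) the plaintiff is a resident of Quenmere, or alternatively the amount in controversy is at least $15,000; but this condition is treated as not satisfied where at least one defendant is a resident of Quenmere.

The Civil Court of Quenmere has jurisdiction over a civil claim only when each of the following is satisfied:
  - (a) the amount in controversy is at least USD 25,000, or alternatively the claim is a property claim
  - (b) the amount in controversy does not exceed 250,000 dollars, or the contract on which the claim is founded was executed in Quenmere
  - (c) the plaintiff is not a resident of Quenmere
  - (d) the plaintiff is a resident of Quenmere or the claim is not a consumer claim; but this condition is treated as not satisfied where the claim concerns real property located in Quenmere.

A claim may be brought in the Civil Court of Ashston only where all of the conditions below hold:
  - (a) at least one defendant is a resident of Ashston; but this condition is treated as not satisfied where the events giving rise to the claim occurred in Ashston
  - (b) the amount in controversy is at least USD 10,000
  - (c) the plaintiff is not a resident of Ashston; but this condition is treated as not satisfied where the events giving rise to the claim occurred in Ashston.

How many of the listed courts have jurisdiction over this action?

3

The Circuit Court of Quenmere:
  (a) The claim is a property claim, not a contract claim — that alternative is enough. Met.
  (b) The plaintiff resides in Ashstead, which is not Quenmere. Condition met.
  (c) The amount in controversy is USD 244,000, which meets the $15,000 floor, so one alternative holds. The carve-out does not apply: no defendant resides in Quenmere (they reside in Harkfield, Ashston). Met.
  → All conditions met; jurisdiction exists.
The Civil Court of Quenmere:
  (a) The amount in controversy is $244,000, which meets the USD 25,000 floor — that alternative is enough. Satisfied.
  (b) The amount in controversy is $244,000, within the 250,000 dollars ceiling, which satisfies one of the alternatives. Condition met.
  (c) The plaintiff resides in Ashstead, which is not Quenmere. Satisfied.
  (d) The claim is a property claim, not a consumer claim, so one alternative holds. The exception is not triggered, since the property lies in Ashstead, not Quenmere. Condition met.
  → Jurisdiction lies.
The Civil Court of Ashston:
  (a) Joaquin Odell resides in Ashston. The exception is not triggered, since the operative events occurred in Ashstead, not Ashston. Met.
  (b) The amount in controversy is $244,000, which meets the USD 10,000 floor. Condition met.
  (c) The plaintiff resides in Ashstead, which is not Ashston. The exception is not triggered, since the operative events occurred in Ashstead, not Ashston. Met.
  → Every requirement is satisfied — jurisdiction.
Courts with jurisdiction: the Circuit Court of Quenmere, the Civil Court of Quenmere, the Civil Court of Ashston — 3 in total.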